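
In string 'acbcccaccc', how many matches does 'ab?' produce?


Pattern 'ab?' matches 'a' optionally followed by 'b'.
String: 'acbcccaccc'
Scanning left to right for 'a' then checking next char:
  Match 1: 'a' (a not followed by b)
  Match 2: 'a' (a not followed by b)
Total matches: 2

2


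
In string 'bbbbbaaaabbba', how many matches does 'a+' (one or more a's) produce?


Pattern 'a+' matches one or more consecutive a's.
String: 'bbbbbaaaabbba'
Scanning for runs of a:
  Match 1: 'aaaa' (length 4)
  Match 2: 'a' (length 1)
Total matches: 2

2


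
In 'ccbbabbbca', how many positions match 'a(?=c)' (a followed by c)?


Lookahead 'a(?=c)' matches 'a' only when followed by 'c'.
String: 'ccbbabbbca'
Checking each position where char is 'a':
  pos 4: 'a' -> no (next='b')
Matching positions: []
Count: 0

0


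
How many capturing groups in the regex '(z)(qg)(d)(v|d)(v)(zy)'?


To count capturing groups, count each '(' that starts a group.
Pattern: '(z)(qg)(d)(v|d)(v)(zy)'
Walking through the pattern:
  Position 0: '(' -> group #1
  Position 3: '(' -> group #2
  Position 7: '(' -> group #3
  Position 10: '(' -> group #4
  Position 15: '(' -> group #5
  Position 18: '(' -> group #6
Total capturing groups: 6

6


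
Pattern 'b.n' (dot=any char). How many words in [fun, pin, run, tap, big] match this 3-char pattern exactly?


Pattern 'b.n' means: starts with 'b', any single char, ends with 'n'.
Checking each word (must be exactly 3 chars):
  'fun' (len=3): no
  'pin' (len=3): no
  'run' (len=3): no
  'tap' (len=3): no
  'big' (len=3): no
Matching words: []
Total: 0

0


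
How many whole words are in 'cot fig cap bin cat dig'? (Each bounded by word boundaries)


Word boundaries (\b) mark the start/end of each word.
Text: 'cot fig cap bin cat dig'
Splitting by whitespace:
  Word 1: 'cot'
  Word 2: 'fig'
  Word 3: 'cap'
  Word 4: 'bin'
  Word 5: 'cat'
  Word 6: 'dig'
Total whole words: 6

6


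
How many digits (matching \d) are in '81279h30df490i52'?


\d matches any digit 0-9.
Scanning '81279h30df490i52':
  pos 0: '8' -> DIGIT
  pos 1: '1' -> DIGIT
  pos 2: '2' -> DIGIT
  pos 3: '7' -> DIGIT
  pos 4: '9' -> DIGIT
  pos 6: '3' -> DIGIT
  pos 7: '0' -> DIGIT
  pos 10: '4' -> DIGIT
  pos 11: '9' -> DIGIT
  pos 12: '0' -> DIGIT
  pos 14: '5' -> DIGIT
  pos 15: '2' -> DIGIT
Digits found: ['8', '1', '2', '7', '9', '3', '0', '4', '9', '0', '5', '2']
Total: 12

12


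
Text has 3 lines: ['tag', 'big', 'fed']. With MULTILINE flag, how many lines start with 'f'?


With MULTILINE flag, ^ matches the start of each line.
Lines: ['tag', 'big', 'fed']
Checking which lines start with 'f':
  Line 1: 'tag' -> no
  Line 2: 'big' -> no
  Line 3: 'fed' -> MATCH
Matching lines: ['fed']
Count: 1

1


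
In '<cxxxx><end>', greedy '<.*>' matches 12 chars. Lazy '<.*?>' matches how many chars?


Greedy '<.*>' tries to match as MUCH as possible.
Lazy '<.*?>' tries to match as LITTLE as possible.

String: '<cxxxx><end>'
Greedy '<.*>' starts at first '<' and extends to the LAST '>': '<cxxxx><end>' (12 chars)
Lazy '<.*?>' starts at first '<' and stops at the FIRST '>': '<cxxxx>' (7 chars)

7


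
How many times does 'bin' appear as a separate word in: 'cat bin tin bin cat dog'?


Scanning each word for exact match 'bin':
  Word 1: 'cat' -> no
  Word 2: 'bin' -> MATCH
  Word 3: 'tin' -> no
  Word 4: 'bin' -> MATCH
  Word 5: 'cat' -> no
  Word 6: 'dog' -> no
Total matches: 2

2


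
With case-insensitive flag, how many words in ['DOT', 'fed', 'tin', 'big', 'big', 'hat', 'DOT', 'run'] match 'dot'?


Case-insensitive matching: compare each word's lowercase form to 'dot'.
  'DOT' -> lower='dot' -> MATCH
  'fed' -> lower='fed' -> no
  'tin' -> lower='tin' -> no
  'big' -> lower='big' -> no
  'big' -> lower='big' -> no
  'hat' -> lower='hat' -> no
  'DOT' -> lower='dot' -> MATCH
  'run' -> lower='run' -> no
Matches: ['DOT', 'DOT']
Count: 2

2


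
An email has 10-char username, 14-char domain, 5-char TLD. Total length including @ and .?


An email address has format: username@domain.tld
Username length: 10
'@' character: 1
Domain length: 14
'.' character: 1
TLD length: 5
Total = 10 + 1 + 14 + 1 + 5 = 31

31


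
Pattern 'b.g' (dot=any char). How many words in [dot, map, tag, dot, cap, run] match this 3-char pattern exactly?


Pattern 'b.g' means: starts with 'b', any single char, ends with 'g'.
Checking each word (must be exactly 3 chars):
  'dot' (len=3): no
  'map' (len=3): no
  'tag' (len=3): no
  'dot' (len=3): no
  'cap' (len=3): no
  'run' (len=3): no
Matching words: []
Total: 0

0


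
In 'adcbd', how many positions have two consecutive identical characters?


Looking for consecutive identical characters in 'adcbd':
  pos 0-1: 'a' vs 'd' -> different
  pos 1-2: 'd' vs 'c' -> different
  pos 2-3: 'c' vs 'b' -> different
  pos 3-4: 'b' vs 'd' -> different
Consecutive identical pairs: []
Count: 0

0


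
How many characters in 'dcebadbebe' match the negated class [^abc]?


Negated class [^abc] matches any char NOT in {a, b, c}
Scanning 'dcebadbebe':
  pos 0: 'd' -> MATCH
  pos 1: 'c' -> no (excluded)
  pos 2: 'e' -> MATCH
  pos 3: 'b' -> no (excluded)
  pos 4: 'a' -> no (excluded)
  pos 5: 'd' -> MATCH
  pos 6: 'b' -> no (excluded)
  pos 7: 'e' -> MATCH
  pos 8: 'b' -> no (excluded)
  pos 9: 'e' -> MATCH
Total matches: 5

5


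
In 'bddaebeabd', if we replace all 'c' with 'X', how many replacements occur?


re.sub('c', 'X', text) replaces every occurrence of 'c' with 'X'.
Text: 'bddaebeabd'
Scanning for 'c':
Total replacements: 0

0


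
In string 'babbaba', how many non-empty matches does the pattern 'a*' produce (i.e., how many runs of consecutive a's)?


Pattern 'a*' matches zero or more a's. We want non-empty runs of consecutive a's.
String: 'babbaba'
Walking through the string to find runs of a's:
  Run 1: positions 1-1 -> 'a'
  Run 2: positions 4-4 -> 'a'
  Run 3: positions 6-6 -> 'a'
Non-empty runs found: ['a', 'a', 'a']
Count: 3

3


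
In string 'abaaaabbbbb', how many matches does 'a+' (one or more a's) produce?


Pattern 'a+' matches one or more consecutive a's.
String: 'abaaaabbbbb'
Scanning for runs of a:
  Match 1: 'a' (length 1)
  Match 2: 'aaaa' (length 4)
Total matches: 2

2


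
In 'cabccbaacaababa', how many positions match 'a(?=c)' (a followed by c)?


Lookahead 'a(?=c)' matches 'a' only when followed by 'c'.
String: 'cabccbaacaababa'
Checking each position where char is 'a':
  pos 1: 'a' -> no (next='b')
  pos 6: 'a' -> no (next='a')
  pos 7: 'a' -> MATCH (next='c')
  pos 9: 'a' -> no (next='a')
  pos 10: 'a' -> no (next='b')
  pos 12: 'a' -> no (next='b')
Matching positions: [7]
Count: 1

1


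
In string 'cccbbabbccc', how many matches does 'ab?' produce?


Pattern 'ab?' matches 'a' optionally followed by 'b'.
String: 'cccbbabbccc'
Scanning left to right for 'a' then checking next char:
  Match 1: 'ab' (a followed by b)
Total matches: 1

1


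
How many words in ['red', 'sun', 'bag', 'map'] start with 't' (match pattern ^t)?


Pattern ^t anchors to start of word. Check which words begin with 't':
  'red' -> no
  'sun' -> no
  'bag' -> no
  'map' -> no
Matching words: []
Count: 0

0


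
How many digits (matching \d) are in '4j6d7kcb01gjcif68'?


\d matches any digit 0-9.
Scanning '4j6d7kcb01gjcif68':
  pos 0: '4' -> DIGIT
  pos 2: '6' -> DIGIT
  pos 4: '7' -> DIGIT
  pos 8: '0' -> DIGIT
  pos 9: '1' -> DIGIT
  pos 15: '6' -> DIGIT
  pos 16: '8' -> DIGIT
Digits found: ['4', '6', '7', '0', '1', '6', '8']
Total: 7

7


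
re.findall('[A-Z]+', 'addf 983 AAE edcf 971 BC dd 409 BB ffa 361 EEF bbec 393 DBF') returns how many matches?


Pattern '[A-Z]+' finds one or more uppercase letters.
Text: 'addf 983 AAE edcf 971 BC dd 409 BB ffa 361 EEF bbec 393 DBF'
Scanning for matches:
  Match 1: 'AAE'
  Match 2: 'BC'
  Match 3: 'BB'
  Match 4: 'EEF'
  Match 5: 'DBF'
Total matches: 5

5


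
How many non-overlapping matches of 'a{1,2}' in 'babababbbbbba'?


Pattern 'a{1,2}' matches between 1 and 2 consecutive a's (greedy).
String: 'babababbbbbba'
Finding runs of a's and applying greedy matching:
  Run at pos 1: 'a' (length 1)
  Run at pos 3: 'a' (length 1)
  Run at pos 5: 'a' (length 1)
  Run at pos 12: 'a' (length 1)
Matches: ['a', 'a', 'a', 'a']
Count: 4

4


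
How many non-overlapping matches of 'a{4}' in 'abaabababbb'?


Pattern 'a{4}' matches exactly 4 consecutive a's (greedy, non-overlapping).
String: 'abaabababbb'
Scanning for runs of a's:
  Run at pos 0: 'a' (length 1) -> 0 match(es)
  Run at pos 2: 'aa' (length 2) -> 0 match(es)
  Run at pos 5: 'a' (length 1) -> 0 match(es)
  Run at pos 7: 'a' (length 1) -> 0 match(es)
Matches found: []
Total: 0

0


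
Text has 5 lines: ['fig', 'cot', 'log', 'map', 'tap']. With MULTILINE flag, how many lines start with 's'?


With MULTILINE flag, ^ matches the start of each line.
Lines: ['fig', 'cot', 'log', 'map', 'tap']
Checking which lines start with 's':
  Line 1: 'fig' -> no
  Line 2: 'cot' -> no
  Line 3: 'log' -> no
  Line 4: 'map' -> no
  Line 5: 'tap' -> no
Matching lines: []
Count: 0

0


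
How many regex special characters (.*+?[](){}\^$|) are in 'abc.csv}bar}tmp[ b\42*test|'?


Regex special characters are: . * + ? [ ] ( ) { } \ ^ $ |
Scanning 'abc.csv}bar}tmp[ b\42*test|':
  pos 3: '.' -> SPECIAL
  pos 7: '}' -> SPECIAL
  pos 11: '}' -> SPECIAL
  pos 15: '[' -> SPECIAL
  pos 18: '\' -> SPECIAL
  pos 21: '*' -> SPECIAL
  pos 26: '|' -> SPECIAL
Special chars found: ['.', '}', '}', '[', '\\', '*', '|']
Total: 7

7


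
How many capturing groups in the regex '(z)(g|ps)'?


To count capturing groups, count each '(' that starts a group.
Pattern: '(z)(g|ps)'
Walking through the pattern:
  Position 0: '(' -> group #1
  Position 3: '(' -> group #2
Total capturing groups: 2

2


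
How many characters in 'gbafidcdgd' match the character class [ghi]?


Character class [ghi] matches any of: {g, h, i}
Scanning string 'gbafidcdgd' character by character:
  pos 0: 'g' -> MATCH
  pos 1: 'b' -> no
  pos 2: 'a' -> no
  pos 3: 'f' -> no
  pos 4: 'i' -> MATCH
  pos 5: 'd' -> no
  pos 6: 'c' -> no
  pos 7: 'd' -> no
  pos 8: 'g' -> MATCH
  pos 9: 'd' -> no
Total matches: 3

3


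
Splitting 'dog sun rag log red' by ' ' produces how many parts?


Splitting by ' ' breaks the string at each occurrence of the separator.
Text: 'dog sun rag log red'
Parts after split:
  Part 1: 'dog'
  Part 2: 'sun'
  Part 3: 'rag'
  Part 4: 'log'
  Part 5: 'red'
Total parts: 5

5


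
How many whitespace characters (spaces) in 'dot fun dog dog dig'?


\s matches whitespace characters (spaces, tabs, etc.).
Text: 'dot fun dog dog dig'
This text has 5 words separated by spaces.
Number of spaces = number of words - 1 = 5 - 1 = 4

4


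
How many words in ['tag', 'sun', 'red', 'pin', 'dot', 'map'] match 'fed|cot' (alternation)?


Alternation 'fed|cot' matches either 'fed' or 'cot'.
Checking each word:
  'tag' -> no
  'sun' -> no
  'red' -> no
  'pin' -> no
  'dot' -> no
  'map' -> no
Matches: []
Count: 0

0


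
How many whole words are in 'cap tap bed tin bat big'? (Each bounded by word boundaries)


Word boundaries (\b) mark the start/end of each word.
Text: 'cap tap bed tin bat big'
Splitting by whitespace:
  Word 1: 'cap'
  Word 2: 'tap'
  Word 3: 'bed'
  Word 4: 'tin'
  Word 5: 'bat'
  Word 6: 'big'
Total whole words: 6

6


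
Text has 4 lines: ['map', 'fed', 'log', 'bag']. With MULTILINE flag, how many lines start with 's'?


With MULTILINE flag, ^ matches the start of each line.
Lines: ['map', 'fed', 'log', 'bag']
Checking which lines start with 's':
  Line 1: 'map' -> no
  Line 2: 'fed' -> no
  Line 3: 'log' -> no
  Line 4: 'bag' -> no
Matching lines: []
Count: 0

0


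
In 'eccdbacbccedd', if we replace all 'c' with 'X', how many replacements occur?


re.sub('c', 'X', text) replaces every occurrence of 'c' with 'X'.
Text: 'eccdbacbccedd'
Scanning for 'c':
  pos 1: 'c' -> replacement #1
  pos 2: 'c' -> replacement #2
  pos 6: 'c' -> replacement #3
  pos 8: 'c' -> replacement #4
  pos 9: 'c' -> replacement #5
Total replacements: 5

5


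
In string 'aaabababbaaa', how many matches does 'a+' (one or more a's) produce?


Pattern 'a+' matches one or more consecutive a's.
String: 'aaabababbaaa'
Scanning for runs of a:
  Match 1: 'aaa' (length 3)
  Match 2: 'a' (length 1)
  Match 3: 'a' (length 1)
  Match 4: 'aaa' (length 3)
Total matches: 4

4


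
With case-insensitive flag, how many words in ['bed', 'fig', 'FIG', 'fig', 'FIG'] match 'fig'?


Case-insensitive matching: compare each word's lowercase form to 'fig'.
  'bed' -> lower='bed' -> no
  'fig' -> lower='fig' -> MATCH
  'FIG' -> lower='fig' -> MATCH
  'fig' -> lower='fig' -> MATCH
  'FIG' -> lower='fig' -> MATCH
Matches: ['fig', 'FIG', 'fig', 'FIG']
Count: 4

4


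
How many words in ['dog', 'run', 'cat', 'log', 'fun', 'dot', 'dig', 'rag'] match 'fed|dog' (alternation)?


Alternation 'fed|dog' matches either 'fed' or 'dog'.
Checking each word:
  'dog' -> MATCH
  'run' -> no
  'cat' -> no
  'log' -> no
  'fun' -> no
  'dot' -> no
  'dig' -> no
  'rag' -> no
Matches: ['dog']
Count: 1

1


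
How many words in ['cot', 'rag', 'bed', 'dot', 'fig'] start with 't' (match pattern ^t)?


Pattern ^t anchors to start of word. Check which words begin with 't':
  'cot' -> no
  'rag' -> no
  'bed' -> no
  'dot' -> no
  'fig' -> no
Matching words: []
Count: 0

0


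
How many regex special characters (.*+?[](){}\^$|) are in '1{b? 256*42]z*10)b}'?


Regex special characters are: . * + ? [ ] ( ) { } \ ^ $ |
Scanning '1{b? 256*42]z*10)b}':
  pos 1: '{' -> SPECIAL
  pos 3: '?' -> SPECIAL
  pos 8: '*' -> SPECIAL
  pos 11: ']' -> SPECIAL
  pos 13: '*' -> SPECIAL
  pos 16: ')' -> SPECIAL
  pos 18: '}' -> SPECIAL
Special chars found: ['{', '?', '*', ']', '*', ')', '}']
Total: 7

7


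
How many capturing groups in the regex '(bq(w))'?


To count capturing groups, count each '(' that starts a group.
Pattern: '(bq(w))'
Walking through the pattern:
  Position 0: '(' -> group #1
  Position 3: '(' -> group #2
Total capturing groups: 2

2


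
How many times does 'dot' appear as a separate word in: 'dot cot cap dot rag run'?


Scanning each word for exact match 'dot':
  Word 1: 'dot' -> MATCH
  Word 2: 'cot' -> no
  Word 3: 'cap' -> no
  Word 4: 'dot' -> MATCH
  Word 5: 'rag' -> no
  Word 6: 'run' -> no
Total matches: 2

2


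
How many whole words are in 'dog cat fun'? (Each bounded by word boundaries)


Word boundaries (\b) mark the start/end of each word.
Text: 'dog cat fun'
Splitting by whitespace:
  Word 1: 'dog'
  Word 2: 'cat'
  Word 3: 'fun'
Total whole words: 3

3


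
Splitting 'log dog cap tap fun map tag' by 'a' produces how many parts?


Splitting by 'a' breaks the string at each occurrence of the separator.
Text: 'log dog cap tap fun map tag'
Parts after split:
  Part 1: 'log dog c'
  Part 2: 'p t'
  Part 3: 'p fun m'
  Part 4: 'p t'
  Part 5: 'g'
Total parts: 5

5


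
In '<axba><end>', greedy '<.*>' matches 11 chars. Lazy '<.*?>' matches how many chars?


Greedy '<.*>' tries to match as MUCH as possible.
Lazy '<.*?>' tries to match as LITTLE as possible.

String: '<axba><end>'
Greedy '<.*>' starts at first '<' and extends to the LAST '>': '<axba><end>' (11 chars)
Lazy '<.*?>' starts at first '<' and stops at the FIRST '>': '<axba>' (6 chars)

6


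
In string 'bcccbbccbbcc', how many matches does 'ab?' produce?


Pattern 'ab?' matches 'a' optionally followed by 'b'.
String: 'bcccbbccbbcc'
Scanning left to right for 'a' then checking next char:
Total matches: 0

0


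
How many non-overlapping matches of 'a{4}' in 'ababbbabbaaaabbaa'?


Pattern 'a{4}' matches exactly 4 consecutive a's (greedy, non-overlapping).
String: 'ababbbabbaaaabbaa'
Scanning for runs of a's:
  Run at pos 0: 'a' (length 1) -> 0 match(es)
  Run at pos 2: 'a' (length 1) -> 0 match(es)
  Run at pos 6: 'a' (length 1) -> 0 match(es)
  Run at pos 9: 'aaaa' (length 4) -> 1 match(es)
  Run at pos 15: 'aa' (length 2) -> 0 match(es)
Matches found: ['aaaa']
Total: 1

1


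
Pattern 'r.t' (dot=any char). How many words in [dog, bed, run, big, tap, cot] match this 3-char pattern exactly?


Pattern 'r.t' means: starts with 'r', any single char, ends with 't'.
Checking each word (must be exactly 3 chars):
  'dog' (len=3): no
  'bed' (len=3): no
  'run' (len=3): no
  'big' (len=3): no
  'tap' (len=3): no
  'cot' (len=3): no
Matching words: []
Total: 0

0


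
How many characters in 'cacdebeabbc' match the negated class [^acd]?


Negated class [^acd] matches any char NOT in {a, c, d}
Scanning 'cacdebeabbc':
  pos 0: 'c' -> no (excluded)
  pos 1: 'a' -> no (excluded)
  pos 2: 'c' -> no (excluded)
  pos 3: 'd' -> no (excluded)
  pos 4: 'e' -> MATCH
  pos 5: 'b' -> MATCH
  pos 6: 'e' -> MATCH
  pos 7: 'a' -> no (excluded)
  pos 8: 'b' -> MATCH
  pos 9: 'b' -> MATCH
  pos 10: 'c' -> no (excluded)
Total matches: 5

5


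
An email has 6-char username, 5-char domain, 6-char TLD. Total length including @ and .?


An email address has format: username@domain.tld
Username length: 6
'@' character: 1
Domain length: 5
'.' character: 1
TLD length: 6
Total = 6 + 1 + 5 + 1 + 6 = 19

19


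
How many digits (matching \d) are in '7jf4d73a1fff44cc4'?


\d matches any digit 0-9.
Scanning '7jf4d73a1fff44cc4':
  pos 0: '7' -> DIGIT
  pos 3: '4' -> DIGIT
  pos 5: '7' -> DIGIT
  pos 6: '3' -> DIGIT
  pos 8: '1' -> DIGIT
  pos 12: '4' -> DIGIT
  pos 13: '4' -> DIGIT
  pos 16: '4' -> DIGIT
Digits found: ['7', '4', '7', '3', '1', '4', '4', '4']
Total: 8

8


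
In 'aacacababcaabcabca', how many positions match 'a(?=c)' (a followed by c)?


Lookahead 'a(?=c)' matches 'a' only when followed by 'c'.
String: 'aacacababcaabcabca'
Checking each position where char is 'a':
  pos 0: 'a' -> no (next='a')
  pos 1: 'a' -> MATCH (next='c')
  pos 3: 'a' -> MATCH (next='c')
  pos 5: 'a' -> no (next='b')
  pos 7: 'a' -> no (next='b')
  pos 10: 'a' -> no (next='a')
  pos 11: 'a' -> no (next='b')
  pos 14: 'a' -> no (next='b')
Matching positions: [1, 3]
Count: 2

2


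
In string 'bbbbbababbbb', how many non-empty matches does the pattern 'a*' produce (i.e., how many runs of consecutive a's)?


Pattern 'a*' matches zero or more a's. We want non-empty runs of consecutive a's.
String: 'bbbbbababbbb'
Walking through the string to find runs of a's:
  Run 1: positions 5-5 -> 'a'
  Run 2: positions 7-7 -> 'a'
Non-empty runs found: ['a', 'a']
Count: 2

2


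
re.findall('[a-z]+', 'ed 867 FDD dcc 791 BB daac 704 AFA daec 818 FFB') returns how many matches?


Pattern '[a-z]+' finds one or more lowercase letters.
Text: 'ed 867 FDD dcc 791 BB daac 704 AFA daec 818 FFB'
Scanning for matches:
  Match 1: 'ed'
  Match 2: 'dcc'
  Match 3: 'daac'
  Match 4: 'daec'
Total matches: 4

4


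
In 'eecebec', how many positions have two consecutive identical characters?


Looking for consecutive identical characters in 'eecebec':
  pos 0-1: 'e' vs 'e' -> MATCH ('ee')
  pos 1-2: 'e' vs 'c' -> different
  pos 2-3: 'c' vs 'e' -> different
  pos 3-4: 'e' vs 'b' -> different
  pos 4-5: 'b' vs 'e' -> different
  pos 5-6: 'e' vs 'c' -> different
Consecutive identical pairs: ['ee']
Count: 1

1


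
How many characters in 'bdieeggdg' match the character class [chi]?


Character class [chi] matches any of: {c, h, i}
Scanning string 'bdieeggdg' character by character:
  pos 0: 'b' -> no
  pos 1: 'd' -> no
  pos 2: 'i' -> MATCH
  pos 3: 'e' -> no
  pos 4: 'e' -> no
  pos 5: 'g' -> no
  pos 6: 'g' -> no
  pos 7: 'd' -> no
  pos 8: 'g' -> no
Total matches: 1

1


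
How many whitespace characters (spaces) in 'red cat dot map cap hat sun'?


\s matches whitespace characters (spaces, tabs, etc.).
Text: 'red cat dot map cap hat sun'
This text has 7 words separated by spaces.
Number of spaces = number of words - 1 = 7 - 1 = 6

6


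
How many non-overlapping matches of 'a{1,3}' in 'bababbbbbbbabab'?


Pattern 'a{1,3}' matches between 1 and 3 consecutive a's (greedy).
String: 'bababbbbbbbabab'
Finding runs of a's and applying greedy matching:
  Run at pos 1: 'a' (length 1)
  Run at pos 3: 'a' (length 1)
  Run at pos 11: 'a' (length 1)
  Run at pos 13: 'a' (length 1)
Matches: ['a', 'a', 'a', 'a']
Count: 4

4


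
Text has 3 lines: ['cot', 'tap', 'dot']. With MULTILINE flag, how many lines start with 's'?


With MULTILINE flag, ^ matches the start of each line.
Lines: ['cot', 'tap', 'dot']
Checking which lines start with 's':
  Line 1: 'cot' -> no
  Line 2: 'tap' -> no
  Line 3: 'dot' -> no
Matching lines: []
Count: 0

0


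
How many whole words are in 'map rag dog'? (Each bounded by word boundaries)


Word boundaries (\b) mark the start/end of each word.
Text: 'map rag dog'
Splitting by whitespace:
  Word 1: 'map'
  Word 2: 'rag'
  Word 3: 'dog'
Total whole words: 3

3


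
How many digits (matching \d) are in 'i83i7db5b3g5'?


\d matches any digit 0-9.
Scanning 'i83i7db5b3g5':
  pos 1: '8' -> DIGIT
  pos 2: '3' -> DIGIT
  pos 4: '7' -> DIGIT
  pos 7: '5' -> DIGIT
  pos 9: '3' -> DIGIT
  pos 11: '5' -> DIGIT
Digits found: ['8', '3', '7', '5', '3', '5']
Total: 6

6


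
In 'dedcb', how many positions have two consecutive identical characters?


Looking for consecutive identical characters in 'dedcb':
  pos 0-1: 'd' vs 'e' -> different
  pos 1-2: 'e' vs 'd' -> different
  pos 2-3: 'd' vs 'c' -> different
  pos 3-4: 'c' vs 'b' -> different
Consecutive identical pairs: []
Count: 0

0


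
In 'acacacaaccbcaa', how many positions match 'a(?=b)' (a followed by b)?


Lookahead 'a(?=b)' matches 'a' only when followed by 'b'.
String: 'acacacaaccbcaa'
Checking each position where char is 'a':
  pos 0: 'a' -> no (next='c')
  pos 2: 'a' -> no (next='c')
  pos 4: 'a' -> no (next='c')
  pos 6: 'a' -> no (next='a')
  pos 7: 'a' -> no (next='c')
  pos 12: 'a' -> no (next='a')
Matching positions: []
Count: 0

0


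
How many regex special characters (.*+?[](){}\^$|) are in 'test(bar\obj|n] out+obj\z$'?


Regex special characters are: . * + ? [ ] ( ) { } \ ^ $ |
Scanning 'test(bar\obj|n] out+obj\z$':
  pos 4: '(' -> SPECIAL
  pos 8: '\' -> SPECIAL
  pos 12: '|' -> SPECIAL
  pos 14: ']' -> SPECIAL
  pos 19: '+' -> SPECIAL
  pos 23: '\' -> SPECIAL
  pos 25: '$' -> SPECIAL
Special chars found: ['(', '\\', '|', ']', '+', '\\', '$']
Total: 7

7


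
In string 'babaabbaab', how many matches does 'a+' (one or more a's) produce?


Pattern 'a+' matches one or more consecutive a's.
String: 'babaabbaab'
Scanning for runs of a:
  Match 1: 'a' (length 1)
  Match 2: 'aa' (length 2)
  Match 3: 'aa' (length 2)
Total matches: 3

3


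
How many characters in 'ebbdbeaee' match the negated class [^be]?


Negated class [^be] matches any char NOT in {b, e}
Scanning 'ebbdbeaee':
  pos 0: 'e' -> no (excluded)
  pos 1: 'b' -> no (excluded)
  pos 2: 'b' -> no (excluded)
  pos 3: 'd' -> MATCH
  pos 4: 'b' -> no (excluded)
  pos 5: 'e' -> no (excluded)
  pos 6: 'a' -> MATCH
  pos 7: 'e' -> no (excluded)
  pos 8: 'e' -> no (excluded)
Total matches: 2

2


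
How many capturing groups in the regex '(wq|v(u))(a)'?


To count capturing groups, count each '(' that starts a group.
Pattern: '(wq|v(u))(a)'
Walking through the pattern:
  Position 0: '(' -> group #1
  Position 5: '(' -> group #2
  Position 9: '(' -> group #3
Total capturing groups: 3

3


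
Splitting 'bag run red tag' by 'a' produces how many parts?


Splitting by 'a' breaks the string at each occurrence of the separator.
Text: 'bag run red tag'
Parts after split:
  Part 1: 'b'
  Part 2: 'g run red t'
  Part 3: 'g'
Total parts: 3

3


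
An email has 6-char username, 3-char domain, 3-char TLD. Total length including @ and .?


An email address has format: username@domain.tld
Username length: 6
'@' character: 1
Domain length: 3
'.' character: 1
TLD length: 3
Total = 6 + 1 + 3 + 1 + 3 = 14

14


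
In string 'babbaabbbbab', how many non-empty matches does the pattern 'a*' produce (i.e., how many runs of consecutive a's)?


Pattern 'a*' matches zero or more a's. We want non-empty runs of consecutive a's.
String: 'babbaabbbbab'
Walking through the string to find runs of a's:
  Run 1: positions 1-1 -> 'a'
  Run 2: positions 4-5 -> 'aa'
  Run 3: positions 10-10 -> 'a'
Non-empty runs found: ['a', 'aa', 'a']
Count: 3

3


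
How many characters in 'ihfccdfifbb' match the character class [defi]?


Character class [defi] matches any of: {d, e, f, i}
Scanning string 'ihfccdfifbb' character by character:
  pos 0: 'i' -> MATCH
  pos 1: 'h' -> no
  pos 2: 'f' -> MATCH
  pos 3: 'c' -> no
  pos 4: 'c' -> no
  pos 5: 'd' -> MATCH
  pos 6: 'f' -> MATCH
  pos 7: 'i' -> MATCH
  pos 8: 'f' -> MATCH
  pos 9: 'b' -> no
  pos 10: 'b' -> no
Total matches: 6

6


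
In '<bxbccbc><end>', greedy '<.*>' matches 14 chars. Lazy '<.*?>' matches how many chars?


Greedy '<.*>' tries to match as MUCH as possible.
Lazy '<.*?>' tries to match as LITTLE as possible.

String: '<bxbccbc><end>'
Greedy '<.*>' starts at first '<' and extends to the LAST '>': '<bxbccbc><end>' (14 chars)
Lazy '<.*?>' starts at first '<' and stops at the FIRST '>': '<bxbccbc>' (9 chars)

9


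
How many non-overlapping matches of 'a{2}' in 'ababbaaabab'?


Pattern 'a{2}' matches exactly 2 consecutive a's (greedy, non-overlapping).
String: 'ababbaaabab'
Scanning for runs of a's:
  Run at pos 0: 'a' (length 1) -> 0 match(es)
  Run at pos 2: 'a' (length 1) -> 0 match(es)
  Run at pos 5: 'aaa' (length 3) -> 1 match(es)
  Run at pos 9: 'a' (length 1) -> 0 match(es)
Matches found: ['aa']
Total: 1

1


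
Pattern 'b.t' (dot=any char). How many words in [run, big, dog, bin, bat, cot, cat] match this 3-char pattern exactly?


Pattern 'b.t' means: starts with 'b', any single char, ends with 't'.
Checking each word (must be exactly 3 chars):
  'run' (len=3): no
  'big' (len=3): no
  'dog' (len=3): no
  'bin' (len=3): no
  'bat' (len=3): MATCH
  'cot' (len=3): no
  'cat' (len=3): no
Matching words: ['bat']
Total: 1

1


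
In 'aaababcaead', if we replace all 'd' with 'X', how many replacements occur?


re.sub('d', 'X', text) replaces every occurrence of 'd' with 'X'.
Text: 'aaababcaead'
Scanning for 'd':
  pos 10: 'd' -> replacement #1
Total replacements: 1

1


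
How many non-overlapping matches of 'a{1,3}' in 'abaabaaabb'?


Pattern 'a{1,3}' matches between 1 and 3 consecutive a's (greedy).
String: 'abaabaaabb'
Finding runs of a's and applying greedy matching:
  Run at pos 0: 'a' (length 1)
  Run at pos 2: 'aa' (length 2)
  Run at pos 5: 'aaa' (length 3)
Matches: ['a', 'aa', 'aaa']
Count: 3

3


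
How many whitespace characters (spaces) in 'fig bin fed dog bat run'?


\s matches whitespace characters (spaces, tabs, etc.).
Text: 'fig bin fed dog bat run'
This text has 6 words separated by spaces.
Number of spaces = number of words - 1 = 6 - 1 = 5

5


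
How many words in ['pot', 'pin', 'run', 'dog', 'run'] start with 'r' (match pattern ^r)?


Pattern ^r anchors to start of word. Check which words begin with 'r':
  'pot' -> no
  'pin' -> no
  'run' -> MATCH (starts with 'r')
  'dog' -> no
  'run' -> MATCH (starts with 'r')
Matching words: ['run', 'run']
Count: 2

2


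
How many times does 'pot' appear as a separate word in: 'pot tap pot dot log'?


Scanning each word for exact match 'pot':
  Word 1: 'pot' -> MATCH
  Word 2: 'tap' -> no
  Word 3: 'pot' -> MATCH
  Word 4: 'dot' -> no
  Word 5: 'log' -> no
Total matches: 2

2


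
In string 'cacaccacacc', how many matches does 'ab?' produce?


Pattern 'ab?' matches 'a' optionally followed by 'b'.
String: 'cacaccacacc'
Scanning left to right for 'a' then checking next char:
  Match 1: 'a' (a not followed by b)
  Match 2: 'a' (a not followed by b)
  Match 3: 'a' (a not followed by b)
  Match 4: 'a' (a not followed by b)
Total matches: 4

4


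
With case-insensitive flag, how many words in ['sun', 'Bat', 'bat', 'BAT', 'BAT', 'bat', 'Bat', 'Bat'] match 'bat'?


Case-insensitive matching: compare each word's lowercase form to 'bat'.
  'sun' -> lower='sun' -> no
  'Bat' -> lower='bat' -> MATCH
  'bat' -> lower='bat' -> MATCH
  'BAT' -> lower='bat' -> MATCH
  'BAT' -> lower='bat' -> MATCH
  'bat' -> lower='bat' -> MATCH
  'Bat' -> lower='bat' -> MATCH
  'Bat' -> lower='bat' -> MATCH
Matches: ['Bat', 'bat', 'BAT', 'BAT', 'bat', 'Bat', 'Bat']
Count: 7

7


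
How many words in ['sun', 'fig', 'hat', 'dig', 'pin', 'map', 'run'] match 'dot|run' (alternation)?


Alternation 'dot|run' matches either 'dot' or 'run'.
Checking each word:
  'sun' -> no
  'fig' -> no
  'hat' -> no
  'dig' -> no
  'pin' -> no
  'map' -> no
  'run' -> MATCH
Matches: ['run']
Count: 1

1


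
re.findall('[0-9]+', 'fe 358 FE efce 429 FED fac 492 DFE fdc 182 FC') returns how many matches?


Pattern '[0-9]+' finds one or more digits.
Text: 'fe 358 FE efce 429 FED fac 492 DFE fdc 182 FC'
Scanning for matches:
  Match 1: '358'
  Match 2: '429'
  Match 3: '492'
  Match 4: '182'
Total matches: 4

4


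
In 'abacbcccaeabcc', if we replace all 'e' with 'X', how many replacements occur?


re.sub('e', 'X', text) replaces every occurrence of 'e' with 'X'.
Text: 'abacbcccaeabcc'
Scanning for 'e':
  pos 9: 'e' -> replacement #1
Total replacements: 1

1


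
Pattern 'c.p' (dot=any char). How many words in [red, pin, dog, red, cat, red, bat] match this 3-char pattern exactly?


Pattern 'c.p' means: starts with 'c', any single char, ends with 'p'.
Checking each word (must be exactly 3 chars):
  'red' (len=3): no
  'pin' (len=3): no
  'dog' (len=3): no
  'red' (len=3): no
  'cat' (len=3): no
  'red' (len=3): no
  'bat' (len=3): no
Matching words: []
Total: 0

0


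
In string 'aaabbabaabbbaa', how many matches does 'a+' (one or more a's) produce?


Pattern 'a+' matches one or more consecutive a's.
String: 'aaabbabaabbbaa'
Scanning for runs of a:
  Match 1: 'aaa' (length 3)
  Match 2: 'a' (length 1)
  Match 3: 'aa' (length 2)
  Match 4: 'aa' (length 2)
Total matches: 4

4


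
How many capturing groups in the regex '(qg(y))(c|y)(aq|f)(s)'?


To count capturing groups, count each '(' that starts a group.
Pattern: '(qg(y))(c|y)(aq|f)(s)'
Walking through the pattern:
  Position 0: '(' -> group #1
  Position 3: '(' -> group #2
  Position 7: '(' -> group #3
  Position 12: '(' -> group #4
  Position 18: '(' -> group #5
Total capturing groups: 5

5


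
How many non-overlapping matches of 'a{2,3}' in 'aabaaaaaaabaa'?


Pattern 'a{2,3}' matches between 2 and 3 consecutive a's (greedy).
String: 'aabaaaaaaabaa'
Finding runs of a's and applying greedy matching:
  Run at pos 0: 'aa' (length 2)
  Run at pos 3: 'aaaaaaa' (length 7)
  Run at pos 11: 'aa' (length 2)
Matches: ['aa', 'aaa', 'aaa', 'aa']
Count: 4

4


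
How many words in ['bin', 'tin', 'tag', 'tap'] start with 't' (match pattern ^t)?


Pattern ^t anchors to start of word. Check which words begin with 't':
  'bin' -> no
  'tin' -> MATCH (starts with 't')
  'tag' -> MATCH (starts with 't')
  'tap' -> MATCH (starts with 't')
Matching words: ['tin', 'tag', 'tap']
Count: 3

3


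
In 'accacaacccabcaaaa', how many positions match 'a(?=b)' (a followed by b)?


Lookahead 'a(?=b)' matches 'a' only when followed by 'b'.
String: 'accacaacccabcaaaa'
Checking each position where char is 'a':
  pos 0: 'a' -> no (next='c')
  pos 3: 'a' -> no (next='c')
  pos 5: 'a' -> no (next='a')
  pos 6: 'a' -> no (next='c')
  pos 10: 'a' -> MATCH (next='b')
  pos 13: 'a' -> no (next='a')
  pos 14: 'a' -> no (next='a')
  pos 15: 'a' -> no (next='a')
Matching positions: [10]
Count: 1

1


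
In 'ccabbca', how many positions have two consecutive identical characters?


Looking for consecutive identical characters in 'ccabbca':
  pos 0-1: 'c' vs 'c' -> MATCH ('cc')
  pos 1-2: 'c' vs 'a' -> different
  pos 2-3: 'a' vs 'b' -> different
  pos 3-4: 'b' vs 'b' -> MATCH ('bb')
  pos 4-5: 'b' vs 'c' -> different
  pos 5-6: 'c' vs 'a' -> different
Consecutive identical pairs: ['cc', 'bb']
Count: 2

2


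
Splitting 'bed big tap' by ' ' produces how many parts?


Splitting by ' ' breaks the string at each occurrence of the separator.
Text: 'bed big tap'
Parts after split:
  Part 1: 'bed'
  Part 2: 'big'
  Part 3: 'tap'
Total parts: 3

3


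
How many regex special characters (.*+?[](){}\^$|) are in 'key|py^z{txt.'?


Regex special characters are: . * + ? [ ] ( ) { } \ ^ $ |
Scanning 'key|py^z{txt.':
  pos 3: '|' -> SPECIAL
  pos 6: '^' -> SPECIAL
  pos 8: '{' -> SPECIAL
  pos 12: '.' -> SPECIAL
Special chars found: ['|', '^', '{', '.']
Total: 4

4


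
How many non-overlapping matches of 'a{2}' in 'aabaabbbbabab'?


Pattern 'a{2}' matches exactly 2 consecutive a's (greedy, non-overlapping).
String: 'aabaabbbbabab'
Scanning for runs of a's:
  Run at pos 0: 'aa' (length 2) -> 1 match(es)
  Run at pos 3: 'aa' (length 2) -> 1 match(es)
  Run at pos 9: 'a' (length 1) -> 0 match(es)
  Run at pos 11: 'a' (length 1) -> 0 match(es)
Matches found: ['aa', 'aa']
Total: 2

2


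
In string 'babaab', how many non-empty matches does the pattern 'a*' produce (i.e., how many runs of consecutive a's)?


Pattern 'a*' matches zero or more a's. We want non-empty runs of consecutive a's.
String: 'babaab'
Walking through the string to find runs of a's:
  Run 1: positions 1-1 -> 'a'
  Run 2: positions 3-4 -> 'aa'
Non-empty runs found: ['a', 'aa']
Count: 2

2


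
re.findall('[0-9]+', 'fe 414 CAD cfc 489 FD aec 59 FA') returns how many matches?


Pattern '[0-9]+' finds one or more digits.
Text: 'fe 414 CAD cfc 489 FD aec 59 FA'
Scanning for matches:
  Match 1: '414'
  Match 2: '489'
  Match 3: '59'
Total matches: 3

3


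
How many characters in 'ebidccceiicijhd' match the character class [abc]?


Character class [abc] matches any of: {a, b, c}
Scanning string 'ebidccceiicijhd' character by character:
  pos 0: 'e' -> no
  pos 1: 'b' -> MATCH
  pos 2: 'i' -> no
  pos 3: 'd' -> no
  pos 4: 'c' -> MATCH
  pos 5: 'c' -> MATCH
  pos 6: 'c' -> MATCH
  pos 7: 'e' -> no
  pos 8: 'i' -> no
  pos 9: 'i' -> no
  pos 10: 'c' -> MATCH
  pos 11: 'i' -> no
  pos 12: 'j' -> no
  pos 13: 'h' -> no
  pos 14: 'd' -> no
Total matches: 5

5


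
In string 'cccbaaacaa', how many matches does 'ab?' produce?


Pattern 'ab?' matches 'a' optionally followed by 'b'.
String: 'cccbaaacaa'
Scanning left to right for 'a' then checking next char:
  Match 1: 'a' (a not followed by b)
  Match 2: 'a' (a not followed by b)
  Match 3: 'a' (a not followed by b)
  Match 4: 'a' (a not followed by b)
  Match 5: 'a' (a not followed by b)
Total matches: 5

5


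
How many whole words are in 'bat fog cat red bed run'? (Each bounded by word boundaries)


Word boundaries (\b) mark the start/end of each word.
Text: 'bat fog cat red bed run'
Splitting by whitespace:
  Word 1: 'bat'
  Word 2: 'fog'
  Word 3: 'cat'
  Word 4: 'red'
  Word 5: 'bed'
  Word 6: 'run'
Total whole words: 6

6


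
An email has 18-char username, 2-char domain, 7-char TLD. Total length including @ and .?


An email address has format: username@domain.tld
Username length: 18
'@' character: 1
Domain length: 2
'.' character: 1
TLD length: 7
Total = 18 + 1 + 2 + 1 + 7 = 29

29


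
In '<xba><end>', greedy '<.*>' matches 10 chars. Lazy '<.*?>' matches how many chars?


Greedy '<.*>' tries to match as MUCH as possible.
Lazy '<.*?>' tries to match as LITTLE as possible.

String: '<xba><end>'
Greedy '<.*>' starts at first '<' and extends to the LAST '>': '<xba><end>' (10 chars)
Lazy '<.*?>' starts at first '<' and stops at the FIRST '>': '<xba>' (5 chars)

5


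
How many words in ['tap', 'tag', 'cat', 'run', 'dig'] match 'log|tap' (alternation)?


Alternation 'log|tap' matches either 'log' or 'tap'.
Checking each word:
  'tap' -> MATCH
  'tag' -> no
  'cat' -> no
  'run' -> no
  'dig' -> no
Matches: ['tap']
Count: 1

1


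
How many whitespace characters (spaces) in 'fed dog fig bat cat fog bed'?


\s matches whitespace characters (spaces, tabs, etc.).
Text: 'fed dog fig bat cat fog bed'
This text has 7 words separated by spaces.
Number of spaces = number of words - 1 = 7 - 1 = 6

6


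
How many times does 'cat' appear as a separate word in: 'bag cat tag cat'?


Scanning each word for exact match 'cat':
  Word 1: 'bag' -> no
  Word 2: 'cat' -> MATCH
  Word 3: 'tag' -> no
  Word 4: 'cat' -> MATCH
Total matches: 2

2


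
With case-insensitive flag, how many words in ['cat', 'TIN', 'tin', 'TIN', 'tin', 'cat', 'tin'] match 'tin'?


Case-insensitive matching: compare each word's lowercase form to 'tin'.
  'cat' -> lower='cat' -> no
  'TIN' -> lower='tin' -> MATCH
  'tin' -> lower='tin' -> MATCH
  'TIN' -> lower='tin' -> MATCH
  'tin' -> lower='tin' -> MATCH
  'cat' -> lower='cat' -> no
  'tin' -> lower='tin' -> MATCH
Matches: ['TIN', 'tin', 'TIN', 'tin', 'tin']
Count: 5

5


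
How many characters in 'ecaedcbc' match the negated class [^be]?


Negated class [^be] matches any char NOT in {b, e}
Scanning 'ecaedcbc':
  pos 0: 'e' -> no (excluded)
  pos 1: 'c' -> MATCH
  pos 2: 'a' -> MATCH
  pos 3: 'e' -> no (excluded)
  pos 4: 'd' -> MATCH
  pos 5: 'c' -> MATCH
  pos 6: 'b' -> no (excluded)
  pos 7: 'c' -> MATCH
Total matches: 5

5


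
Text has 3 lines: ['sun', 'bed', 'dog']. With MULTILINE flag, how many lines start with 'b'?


With MULTILINE flag, ^ matches the start of each line.
Lines: ['sun', 'bed', 'dog']
Checking which lines start with 'b':
  Line 1: 'sun' -> no
  Line 2: 'bed' -> MATCH
  Line 3: 'dog' -> no
Matching lines: ['bed']
Count: 1

1


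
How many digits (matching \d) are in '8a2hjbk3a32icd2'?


\d matches any digit 0-9.
Scanning '8a2hjbk3a32icd2':
  pos 0: '8' -> DIGIT
  pos 2: '2' -> DIGIT
  pos 7: '3' -> DIGIT
  pos 9: '3' -> DIGIT
  pos 10: '2' -> DIGIT
  pos 14: '2' -> DIGIT
Digits found: ['8', '2', '3', '3', '2', '2']
Total: 6

6


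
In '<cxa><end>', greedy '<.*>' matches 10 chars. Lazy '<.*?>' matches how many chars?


Greedy '<.*>' tries to match as MUCH as possible.
Lazy '<.*?>' tries to match as LITTLE as possible.

String: '<cxa><end>'
Greedy '<.*>' starts at first '<' and extends to the LAST '>': '<cxa><end>' (10 chars)
Lazy '<.*?>' starts at first '<' and stops at the FIRST '>': '<cxa>' (5 chars)

5


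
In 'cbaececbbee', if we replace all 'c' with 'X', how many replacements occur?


re.sub('c', 'X', text) replaces every occurrence of 'c' with 'X'.
Text: 'cbaececbbee'
Scanning for 'c':
  pos 0: 'c' -> replacement #1
  pos 4: 'c' -> replacement #2
  pos 6: 'c' -> replacement #3
Total replacements: 3

3


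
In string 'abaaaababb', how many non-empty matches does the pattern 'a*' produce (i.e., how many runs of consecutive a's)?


Pattern 'a*' matches zero or more a's. We want non-empty runs of consecutive a's.
String: 'abaaaababb'
Walking through the string to find runs of a's:
  Run 1: positions 0-0 -> 'a'
  Run 2: positions 2-5 -> 'aaaa'
  Run 3: positions 7-7 -> 'a'
Non-empty runs found: ['a', 'aaaa', 'a']
Count: 3

3


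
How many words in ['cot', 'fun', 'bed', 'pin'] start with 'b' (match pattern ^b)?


Pattern ^b anchors to start of word. Check which words begin with 'b':
  'cot' -> no
  'fun' -> no
  'bed' -> MATCH (starts with 'b')
  'pin' -> no
Matching words: ['bed']
Count: 1

1


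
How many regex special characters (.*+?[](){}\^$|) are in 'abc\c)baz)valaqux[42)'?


Regex special characters are: . * + ? [ ] ( ) { } \ ^ $ |
Scanning 'abc\c)baz)valaqux[42)':
  pos 3: '\' -> SPECIAL
  pos 5: ')' -> SPECIAL
  pos 9: ')' -> SPECIAL
  pos 17: '[' -> SPECIAL
  pos 20: ')' -> SPECIAL
Special chars found: ['\\', ')', ')', '[', ')']
Total: 5

5


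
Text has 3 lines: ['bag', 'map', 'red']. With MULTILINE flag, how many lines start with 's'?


With MULTILINE flag, ^ matches the start of each line.
Lines: ['bag', 'map', 'red']
Checking which lines start with 's':
  Line 1: 'bag' -> no
  Line 2: 'map' -> no
  Line 3: 'red' -> no
Matching lines: []
Count: 0

0


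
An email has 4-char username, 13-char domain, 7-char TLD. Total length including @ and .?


An email address has format: username@domain.tld
Username length: 4
'@' character: 1
Domain length: 13
'.' character: 1
TLD length: 7
Total = 4 + 1 + 13 + 1 + 7 = 26

26
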